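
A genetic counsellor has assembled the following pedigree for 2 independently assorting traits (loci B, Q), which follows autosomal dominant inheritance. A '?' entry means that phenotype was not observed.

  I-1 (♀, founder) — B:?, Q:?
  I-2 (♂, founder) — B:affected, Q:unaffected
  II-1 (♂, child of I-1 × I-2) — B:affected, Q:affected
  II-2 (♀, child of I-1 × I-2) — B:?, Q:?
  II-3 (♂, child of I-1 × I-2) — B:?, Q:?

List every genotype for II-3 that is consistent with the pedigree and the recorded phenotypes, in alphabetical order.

B/I-1 ? ·: bb|Bb|BB
B/I-2 aff ·: Bb|BB
B/II-1 aff I-1×I-2: Bb|BB
B/II-2 ? I-1×I-2: bb|Bb|BB
B/II-3 ? I-1×I-2: bb|Bb|BB
⇒ B over [I-1,I-2,II-1,II-2,II-3]: 40 consistent
Q/I-1 ? ·: Qq|QQ
Q/I-2 un ·: qq
Q/II-1 aff I-1×I-2: Qq
Q/II-2 ? I-1×I-2: qq|Qq
Q/II-3 ? I-1×I-2: qq|Qq
⇒ Q over [I-1,I-2,II-1,II-2,II-3]: 5 consistent

II-3 ∈ {BB Qq, BB qq, Bb Qq, Bb qq, bb Qq, bb qq}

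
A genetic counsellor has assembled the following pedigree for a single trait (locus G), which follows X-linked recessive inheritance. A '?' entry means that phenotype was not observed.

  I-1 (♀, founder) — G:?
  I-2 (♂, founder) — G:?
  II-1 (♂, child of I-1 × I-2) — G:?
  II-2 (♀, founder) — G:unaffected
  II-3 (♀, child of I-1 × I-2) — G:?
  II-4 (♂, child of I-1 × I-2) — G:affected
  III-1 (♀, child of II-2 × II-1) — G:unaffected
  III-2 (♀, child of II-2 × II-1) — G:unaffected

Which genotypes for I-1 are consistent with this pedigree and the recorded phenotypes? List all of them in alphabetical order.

I-1 ∈ {X^GX^g, X^gX^g}

G/I-1 ? ·: X^GX^g|X^gX^g
G/I-2 ? ·: X^GY|X^gY
G/II-1 ? I-1×I-2: X^GY|X^gY
G/II-2 un ·: X^GX^G|X^GX^g
G/II-3 ? I-1×I-2: X^GX^G|X^GX^g|X^gX^g
G/II-4 aff I-1×I-2: X^gY
G/III-1 un II-2×II-1: X^GX^G|X^GX^g
G/III-2 un II-2×II-1: X^GX^G|X^GX^g
⇒ G over [I-1,I-2,II-1,II-2,II-3,II-4,III-1,III-2]: 32 consistent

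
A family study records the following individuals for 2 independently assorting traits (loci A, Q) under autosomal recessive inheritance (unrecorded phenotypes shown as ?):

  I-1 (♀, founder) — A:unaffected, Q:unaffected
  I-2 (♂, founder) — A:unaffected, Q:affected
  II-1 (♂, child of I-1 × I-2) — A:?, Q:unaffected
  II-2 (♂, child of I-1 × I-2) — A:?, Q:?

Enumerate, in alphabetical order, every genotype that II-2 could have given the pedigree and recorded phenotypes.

II-2 ∈ {AA Qq, AA qq, Aa Qq, Aa qq, aa Qq, aa qq}

A/I-1 un ·: AA|Aa
A/I-2 un ·: AA|Aa
A/II-1 ? I-1×I-2: AA|Aa|aa
A/II-2 ? I-1×I-2: AA|Aa|aa
⇒ A over [I-1,I-2,II-1,II-2]: 18 consistent
Q/I-1 un ·: QQ|Qq
Q/I-2 aff ·: qq
Q/II-1 un I-1×I-2: Qq
Q/II-2 ? I-1×I-2: Qq|qq
⇒ Q over [I-1,I-2,II-1,II-2]: 3 consistent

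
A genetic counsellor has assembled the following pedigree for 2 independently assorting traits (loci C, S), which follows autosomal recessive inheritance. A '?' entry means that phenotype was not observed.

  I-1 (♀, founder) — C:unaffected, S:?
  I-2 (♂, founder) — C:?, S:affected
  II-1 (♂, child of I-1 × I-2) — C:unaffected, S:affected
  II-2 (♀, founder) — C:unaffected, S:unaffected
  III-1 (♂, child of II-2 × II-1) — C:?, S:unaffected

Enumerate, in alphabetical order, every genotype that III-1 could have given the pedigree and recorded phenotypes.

III-1 ∈ {CC Ss, Cc Ss, cc Ss}

C/I-1 un ·: CC|Cc
C/I-2 ? ·: CC|Cc|cc
C/II-1 un I-1×I-2: CC|Cc
C/II-2 un ·: CC|Cc
C/III-1 ? II-2×II-1: CC|Cc|cc
⇒ C over [I-1,I-2,II-1,II-2,III-1]: 37 consistent
S/I-1 ? ·: Ss|ss
S/I-2 aff ·: ss
S/II-1 aff I-1×I-2: ss
S/II-2 un ·: SS|Ss
S/III-1 un II-2×II-1: Ss
⇒ S over [I-1,I-2,II-1,II-2,III-1]: 4 consistent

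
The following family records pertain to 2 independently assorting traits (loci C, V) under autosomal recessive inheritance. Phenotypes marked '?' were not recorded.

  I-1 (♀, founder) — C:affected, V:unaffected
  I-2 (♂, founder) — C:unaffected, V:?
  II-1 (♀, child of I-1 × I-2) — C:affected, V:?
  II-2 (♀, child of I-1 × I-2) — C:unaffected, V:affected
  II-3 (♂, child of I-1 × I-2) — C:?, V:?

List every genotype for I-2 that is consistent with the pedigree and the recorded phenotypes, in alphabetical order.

C/I-1 aff ·: cc
C/I-2 un ·: Cc
C/II-1 aff I-1×I-2: cc
C/II-2 un I-1×I-2: Cc
C/II-3 ? I-1×I-2: Cc|cc
⇒ C over [I-1,I-2,II-1,II-2,II-3]: 2 consistent
V/I-1 un ·: Vv
V/I-2 ? ·: Vv|vv
V/II-1 ? I-1×I-2: VV|Vv|vv
V/II-2 aff I-1×I-2: vv
V/II-3 ? I-1×I-2: VV|Vv|vv
⇒ V over [I-1,I-2,II-1,II-2,II-3]: 13 consistent

I-2 ∈ {Cc Vv, Cc vv}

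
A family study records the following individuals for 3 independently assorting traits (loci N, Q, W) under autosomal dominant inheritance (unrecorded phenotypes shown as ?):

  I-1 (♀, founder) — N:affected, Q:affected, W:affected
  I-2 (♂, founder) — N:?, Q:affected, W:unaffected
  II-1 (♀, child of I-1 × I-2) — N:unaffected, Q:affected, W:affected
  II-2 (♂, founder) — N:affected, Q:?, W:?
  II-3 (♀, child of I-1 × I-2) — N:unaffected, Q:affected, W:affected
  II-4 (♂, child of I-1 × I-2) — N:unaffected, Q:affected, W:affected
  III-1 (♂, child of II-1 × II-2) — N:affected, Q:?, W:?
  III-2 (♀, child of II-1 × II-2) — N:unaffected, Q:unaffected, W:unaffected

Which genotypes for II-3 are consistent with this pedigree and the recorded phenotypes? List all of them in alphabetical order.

N/I-1 aff ·: Nn
N/I-2 ? ·: nn|Nn
N/II-1 un I-1×I-2: nn
N/II-2 aff ·: Nn
N/II-3 un I-1×I-2: nn
N/II-4 un I-1×I-2: nn
N/III-1 aff II-1×II-2: Nn
N/III-2 un II-1×II-2: nn
⇒ N over [I-1,I-2,II-1,II-2,II-3,II-4,III-1,III-2]: 2 consistent
Q/I-1 aff ·: Qq|QQ
Q/I-2 aff ·: Qq|QQ
Q/II-1 aff I-1×I-2: Qq
Q/II-2 ? ·: qq|Qq
Q/II-3 aff I-1×I-2: Qq|QQ
Q/II-4 aff I-1×I-2: Qq|QQ
Q/III-1 ? II-1×II-2: qq|Qq|QQ
Q/III-2 un II-1×II-2: qq
⇒ Q over [I-1,I-2,II-1,II-2,II-3,II-4,III-1,III-2]: 60 consistent
W/I-1 aff ·: Ww|WW
W/I-2 un ·: ww
W/II-1 aff I-1×I-2: Ww
W/II-2 ? ·: ww|Ww
W/II-3 aff I-1×I-2: Ww
W/II-4 aff I-1×I-2: Ww
W/III-1 ? II-1×II-2: ww|Ww|WW
W/III-2 un II-1×II-2: ww
⇒ W over [I-1,I-2,II-1,II-2,II-3,II-4,III-1,III-2]: 10 consistent

II-3 ∈ {nn QQ Ww, nn Qq Ww}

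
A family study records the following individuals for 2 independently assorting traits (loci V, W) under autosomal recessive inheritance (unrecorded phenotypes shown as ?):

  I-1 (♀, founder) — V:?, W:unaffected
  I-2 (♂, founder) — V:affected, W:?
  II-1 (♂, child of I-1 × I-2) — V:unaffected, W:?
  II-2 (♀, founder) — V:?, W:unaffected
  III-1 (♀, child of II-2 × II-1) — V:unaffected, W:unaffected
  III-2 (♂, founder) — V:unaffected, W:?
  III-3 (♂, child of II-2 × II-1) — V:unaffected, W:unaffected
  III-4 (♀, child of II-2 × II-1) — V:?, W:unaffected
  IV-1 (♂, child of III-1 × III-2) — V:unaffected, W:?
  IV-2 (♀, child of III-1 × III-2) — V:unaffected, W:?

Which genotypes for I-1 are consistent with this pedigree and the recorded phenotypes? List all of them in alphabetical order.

V/I-1 ? ·: VV|Vv
V/I-2 aff ·: vv
V/II-1 un I-1×I-2: Vv
V/II-2 ? ·: VV|Vv|vv
V/III-1 un II-2×II-1: VV|Vv
V/III-2 un ·: VV|Vv
V/III-3 un II-2×II-1: VV|Vv
V/III-4 ? II-2×II-1: VV|Vv|vv
V/IV-1 un III-1×III-2: VV|Vv
V/IV-2 un III-1×III-2: VV|Vv
⇒ V over [I-1,I-2,II-1,II-2,III-1,III-2,III-3,III-4,IV-1,IV-2]: 292 consistent
W/I-1 un ·: WW|Ww
W/I-2 ? ·: WW|Ww|ww
W/II-1 ? I-1×I-2: WW|Ww|ww
W/II-2 un ·: WW|Ww
W/III-1 un II-2×II-1: WW|Ww
W/III-2 ? ·: WW|Ww|ww
W/III-3 un II-2×II-1: WW|Ww
W/III-4 un II-2×II-1: WW|Ww
W/IV-1 ? III-1×III-2: WW|Ww|ww
W/IV-2 ? III-1×III-2: WW|Ww|ww
⇒ W over [I-1,I-2,II-1,II-2,III-1,III-2,III-3,III-4,IV-1,IV-2]: 1380 consistent

I-1 ∈ {VV WW, VV Ww, Vv WW, Vv Ww}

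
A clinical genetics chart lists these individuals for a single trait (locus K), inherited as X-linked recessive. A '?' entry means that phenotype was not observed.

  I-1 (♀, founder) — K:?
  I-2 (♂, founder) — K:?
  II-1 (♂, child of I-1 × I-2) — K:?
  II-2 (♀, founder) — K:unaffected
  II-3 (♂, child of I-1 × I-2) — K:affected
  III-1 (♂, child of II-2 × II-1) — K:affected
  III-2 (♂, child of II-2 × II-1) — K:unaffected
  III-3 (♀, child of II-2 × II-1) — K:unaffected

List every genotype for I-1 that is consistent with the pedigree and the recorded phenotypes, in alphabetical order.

K/I-1 ? ·: X^KX^k|X^kX^k
K/I-2 ? ·: X^KY|X^kY
K/II-1 ? I-1×I-2: X^KY|X^kY
K/II-2 un ·: X^KX^k
K/II-3 aff I-1×I-2: X^kY
K/III-1 aff II-2×II-1: X^kY
K/III-2 un II-2×II-1: X^KY
K/III-3 un II-2×II-1: X^KX^K|X^KX^k
⇒ K over [I-1,I-2,II-1,II-2,II-3,III-1,III-2,III-3]: 8 consistent

I-1 ∈ {X^KX^k, X^kX^k}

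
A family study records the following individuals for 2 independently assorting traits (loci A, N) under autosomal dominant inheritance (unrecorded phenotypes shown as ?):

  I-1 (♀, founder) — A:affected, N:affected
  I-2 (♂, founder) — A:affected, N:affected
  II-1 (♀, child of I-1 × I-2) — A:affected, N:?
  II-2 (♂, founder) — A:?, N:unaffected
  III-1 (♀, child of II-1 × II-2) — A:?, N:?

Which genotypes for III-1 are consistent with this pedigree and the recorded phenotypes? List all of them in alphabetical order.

A/I-1 aff ·: Aa|AA
A/I-2 aff ·: Aa|AA
A/II-1 aff I-1×I-2: Aa|AA
A/II-2 ? ·: aa|Aa|AA
A/III-1 ? II-1×II-2: aa|Aa|AA
⇒ A over [I-1,I-2,II-1,II-2,III-1]: 37 consistent
N/I-1 aff ·: Nn|NN
N/I-2 aff ·: Nn|NN
N/II-1 ? I-1×I-2: nn|Nn|NN
N/II-2 un ·: nn
N/III-1 ? II-1×II-2: nn|Nn
⇒ N over [I-1,I-2,II-1,II-2,III-1]: 11 consistent

III-1 ∈ {AA Nn, AA nn, Aa Nn, Aa nn, aa Nn, aa nn}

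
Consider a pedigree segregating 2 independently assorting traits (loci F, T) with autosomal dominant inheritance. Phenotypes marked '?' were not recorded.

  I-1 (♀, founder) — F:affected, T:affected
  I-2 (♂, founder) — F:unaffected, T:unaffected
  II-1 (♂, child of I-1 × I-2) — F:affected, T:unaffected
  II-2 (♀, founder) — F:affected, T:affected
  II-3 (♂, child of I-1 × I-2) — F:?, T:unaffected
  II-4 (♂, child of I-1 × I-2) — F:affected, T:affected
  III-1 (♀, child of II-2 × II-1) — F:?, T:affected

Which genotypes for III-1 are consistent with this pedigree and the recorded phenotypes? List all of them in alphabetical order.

III-1 ∈ {FF Tt, Ff Tt, ff Tt}

F/I-1 aff ·: Ff|FF
F/I-2 un ·: ff
F/II-1 aff I-1×I-2: Ff
F/II-2 aff ·: Ff|FF
F/II-3 ? I-1×I-2: ff|Ff
F/II-4 aff I-1×I-2: Ff
F/III-1 ? II-2×II-1: ff|Ff|FF
⇒ F over [I-1,I-2,II-1,II-2,II-3,II-4,III-1]: 15 consistent
T/I-1 aff ·: Tt
T/I-2 un ·: tt
T/II-1 un I-1×I-2: tt
T/II-2 aff ·: Tt|TT
T/II-3 un I-1×I-2: tt
T/II-4 aff I-1×I-2: Tt
T/III-1 aff II-2×II-1: Tt
⇒ T over [I-1,I-2,II-1,II-2,II-3,II-4,III-1]: 2 consistent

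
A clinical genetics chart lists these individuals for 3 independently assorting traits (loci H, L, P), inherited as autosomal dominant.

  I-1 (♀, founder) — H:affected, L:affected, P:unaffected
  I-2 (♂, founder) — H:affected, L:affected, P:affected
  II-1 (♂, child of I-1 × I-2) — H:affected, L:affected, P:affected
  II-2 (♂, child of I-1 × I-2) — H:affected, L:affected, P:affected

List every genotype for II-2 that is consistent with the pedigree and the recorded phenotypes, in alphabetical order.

II-2 ∈ {HH LL Pp, HH Ll Pp, Hh LL Pp, Hh Ll Pp}

H/I-1 aff ·: Hh|HH
H/I-2 aff ·: Hh|HH
H/II-1 aff I-1×I-2: Hh|HH
H/II-2 aff I-1×I-2: Hh|HH
⇒ H over [I-1,I-2,II-1,II-2]: 13 consistent
L/I-1 aff ·: Ll|LL
L/I-2 aff ·: Ll|LL
L/II-1 aff I-1×I-2: Ll|LL
L/II-2 aff I-1×I-2: Ll|LL
⇒ L over [I-1,I-2,II-1,II-2]: 13 consistent
P/I-1 un ·: pp
P/I-2 aff ·: Pp|PP
P/II-1 aff I-1×I-2: Pp
P/II-2 aff I-1×I-2: Pp
⇒ P over [I-1,I-2,II-1,II-2]: 2 consistent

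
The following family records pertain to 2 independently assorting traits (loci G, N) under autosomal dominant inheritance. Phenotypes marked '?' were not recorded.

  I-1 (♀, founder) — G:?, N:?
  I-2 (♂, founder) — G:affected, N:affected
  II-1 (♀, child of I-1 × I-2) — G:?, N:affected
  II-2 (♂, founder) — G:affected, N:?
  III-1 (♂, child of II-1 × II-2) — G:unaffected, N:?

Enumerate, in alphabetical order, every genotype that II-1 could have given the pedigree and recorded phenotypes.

G/I-1 ? ·: gg|Gg|GG
G/I-2 aff ·: Gg|GG
G/II-1 ? I-1×I-2: gg|Gg
G/II-2 aff ·: Gg
G/III-1 un II-1×II-2: gg
⇒ G over [I-1,I-2,II-1,II-2,III-1]: 7 consistent
N/I-1 ? ·: nn|Nn|NN
N/I-2 aff ·: Nn|NN
N/II-1 aff I-1×I-2: Nn|NN
N/II-2 ? ·: nn|Nn|NN
N/III-1 ? II-1×II-2: nn|Nn|NN
⇒ N over [I-1,I-2,II-1,II-2,III-1]: 51 consistent

II-1 ∈ {Gg NN, Gg Nn, gg NN, gg Nn}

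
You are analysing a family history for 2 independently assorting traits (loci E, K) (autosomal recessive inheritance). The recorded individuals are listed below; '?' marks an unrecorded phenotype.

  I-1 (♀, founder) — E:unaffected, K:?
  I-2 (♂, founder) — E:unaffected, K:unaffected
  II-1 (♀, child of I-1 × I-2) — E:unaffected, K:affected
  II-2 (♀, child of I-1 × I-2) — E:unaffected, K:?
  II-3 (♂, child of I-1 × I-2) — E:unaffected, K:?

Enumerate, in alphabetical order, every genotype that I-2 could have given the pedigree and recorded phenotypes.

E/I-1 un ·: EE|Ee
E/I-2 un ·: EE|Ee
E/II-1 un I-1×I-2: EE|Ee
E/II-2 un I-1×I-2: EE|Ee
E/II-3 un I-1×I-2: EE|Ee
⇒ E over [I-1,I-2,II-1,II-2,II-3]: 25 consistent
K/I-1 ? ·: Kk|kk
K/I-2 un ·: Kk
K/II-1 aff I-1×I-2: kk
K/II-2 ? I-1×I-2: KK|Kk|kk
K/II-3 ? I-1×I-2: KK|Kk|kk
⇒ K over [I-1,I-2,II-1,II-2,II-3]: 13 consistent

I-2 ∈ {EE Kk, Ee Kk}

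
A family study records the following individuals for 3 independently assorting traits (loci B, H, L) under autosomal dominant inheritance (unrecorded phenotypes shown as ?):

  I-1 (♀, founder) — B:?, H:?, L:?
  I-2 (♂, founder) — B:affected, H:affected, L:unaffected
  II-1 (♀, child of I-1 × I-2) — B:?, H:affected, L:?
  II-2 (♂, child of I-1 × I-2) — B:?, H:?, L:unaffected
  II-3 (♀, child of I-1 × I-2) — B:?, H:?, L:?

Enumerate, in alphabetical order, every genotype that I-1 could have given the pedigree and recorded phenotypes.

B/I-1 ? ·: bb|Bb|BB
B/I-2 aff ·: Bb|BB
B/II-1 ? I-1×I-2: bb|Bb|BB
B/II-2 ? I-1×I-2: bb|Bb|BB
B/II-3 ? I-1×I-2: bb|Bb|BB
⇒ B over [I-1,I-2,II-1,II-2,II-3]: 53 consistent
H/I-1 ? ·: hh|Hh|HH
H/I-2 aff ·: Hh|HH
H/II-1 aff I-1×I-2: Hh|HH
H/II-2 ? I-1×I-2: hh|Hh|HH
H/II-3 ? I-1×I-2: hh|Hh|HH
⇒ H over [I-1,I-2,II-1,II-2,II-3]: 40 consistent
L/I-1 ? ·: ll|Ll
L/I-2 un ·: ll
L/II-1 ? I-1×I-2: ll|Ll
L/II-2 un I-1×I-2: ll
L/II-3 ? I-1×I-2: ll|Ll
⇒ L over [I-1,I-2,II-1,II-2,II-3]: 5 consistent

I-1 ∈ {BB HH Ll, BB HH ll, BB Hh Ll, BB Hh ll, BB hh Ll, BB hh ll, Bb HH Ll, Bb HH ll, Bb Hh Ll, Bb Hh ll, Bb hh Ll, Bb hh ll, bb HH Ll, bb HH ll, bb Hh Ll, bb Hh ll, bb hh Ll, bb hh ll}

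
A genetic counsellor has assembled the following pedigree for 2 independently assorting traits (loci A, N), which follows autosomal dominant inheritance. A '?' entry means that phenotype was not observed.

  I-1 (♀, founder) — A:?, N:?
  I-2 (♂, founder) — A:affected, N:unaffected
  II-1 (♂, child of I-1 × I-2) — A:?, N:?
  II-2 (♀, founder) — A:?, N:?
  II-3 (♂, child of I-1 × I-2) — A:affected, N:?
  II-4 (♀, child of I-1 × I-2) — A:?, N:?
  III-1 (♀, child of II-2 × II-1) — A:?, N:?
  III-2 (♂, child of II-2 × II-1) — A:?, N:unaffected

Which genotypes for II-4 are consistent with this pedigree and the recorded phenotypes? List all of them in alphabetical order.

II-4 ∈ {AA Nn, AA nn, Aa Nn, Aa nn, aa Nn, aa nn}

A/I-1 ? ·: aa|Aa|AA
A/I-2 aff ·: Aa|AA
A/II-1 ? I-1×I-2: aa|Aa|AA
A/II-2 ? ·: aa|Aa|AA
A/II-3 aff I-1×I-2: Aa|AA
A/II-4 ? I-1×I-2: aa|Aa|AA
A/III-1 ? II-2×II-1: aa|Aa|AA
A/III-2 ? II-2×II-1: aa|Aa|AA
⇒ A over [I-1,I-2,II-1,II-2,II-3,II-4,III-1,III-2]: 427 consistent
N/I-1 ? ·: nn|Nn|NN
N/I-2 un ·: nn
N/II-1 ? I-1×I-2: nn|Nn
N/II-2 ? ·: nn|Nn
N/II-3 ? I-1×I-2: nn|Nn
N/II-4 ? I-1×I-2: nn|Nn
N/III-1 ? II-2×II-1: nn|Nn|NN
N/III-2 un II-2×II-1: nn
⇒ N over [I-1,I-2,II-1,II-2,II-3,II-4,III-1,III-2]: 40 consistent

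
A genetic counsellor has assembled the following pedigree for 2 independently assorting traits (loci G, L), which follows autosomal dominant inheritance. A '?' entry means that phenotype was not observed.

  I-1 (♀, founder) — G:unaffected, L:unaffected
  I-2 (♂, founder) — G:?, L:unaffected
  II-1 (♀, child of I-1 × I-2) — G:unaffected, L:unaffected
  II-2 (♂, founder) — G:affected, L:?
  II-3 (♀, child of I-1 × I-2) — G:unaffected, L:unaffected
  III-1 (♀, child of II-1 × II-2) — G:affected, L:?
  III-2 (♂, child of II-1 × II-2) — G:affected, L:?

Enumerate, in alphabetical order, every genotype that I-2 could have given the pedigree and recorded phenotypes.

I-2 ∈ {Gg ll, gg ll}

G/I-1 un ·: gg
G/I-2 ? ·: gg|Gg
G/II-1 un I-1×I-2: gg
G/II-2 aff ·: Gg|GG
G/II-3 un I-1×I-2: gg
G/III-1 aff II-1×II-2: Gg
G/III-2 aff II-1×II-2: Gg
⇒ G over [I-1,I-2,II-1,II-2,II-3,III-1,III-2]: 4 consistent
L/I-1 un ·: ll
L/I-2 un ·: ll
L/II-1 un I-1×I-2: ll
L/II-2 ? ·: ll|Ll|LL
L/II-3 un I-1×I-2: ll
L/III-1 ? II-1×II-2: ll|Ll
L/III-2 ? II-1×II-2: ll|Ll
⇒ L over [I-1,I-2,II-1,II-2,II-3,III-1,III-2]: 6 consistent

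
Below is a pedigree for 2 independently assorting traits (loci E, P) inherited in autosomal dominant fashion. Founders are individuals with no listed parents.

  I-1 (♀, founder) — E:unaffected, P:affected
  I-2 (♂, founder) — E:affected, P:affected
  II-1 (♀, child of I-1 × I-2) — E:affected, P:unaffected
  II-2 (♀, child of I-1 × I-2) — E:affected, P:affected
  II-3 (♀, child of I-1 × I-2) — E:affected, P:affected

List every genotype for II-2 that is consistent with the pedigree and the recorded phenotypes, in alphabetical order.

II-2 ∈ {Ee PP, Ee Pp}

E/I-1 un ·: ee
E/I-2 aff ·: Ee|EE
E/II-1 aff I-1×I-2: Ee
E/II-2 aff I-1×I-2: Ee
E/II-3 aff I-1×I-2: Ee
⇒ E over [I-1,I-2,II-1,II-2,II-3]: 2 consistent
P/I-1 aff ·: Pp
P/I-2 aff ·: Pp
P/II-1 un I-1×I-2: pp
P/II-2 aff I-1×I-2: Pp|PP
P/II-3 aff I-1×I-2: Pp|PP
⇒ P over [I-1,I-2,II-1,II-2,II-3]: 4 consistent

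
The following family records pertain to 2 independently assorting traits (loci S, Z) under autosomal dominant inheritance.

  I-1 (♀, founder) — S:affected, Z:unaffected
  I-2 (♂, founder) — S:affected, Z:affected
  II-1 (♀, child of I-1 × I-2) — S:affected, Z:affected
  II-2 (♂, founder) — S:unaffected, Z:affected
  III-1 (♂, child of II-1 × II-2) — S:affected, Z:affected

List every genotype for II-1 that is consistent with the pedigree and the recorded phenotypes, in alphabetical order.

II-1 ∈ {SS Zz, Ss Zz}

S/I-1 aff ·: Ss|SS
S/I-2 aff ·: Ss|SS
S/II-1 aff I-1×I-2: Ss|SS
S/II-2 un ·: ss
S/III-1 aff II-1×II-2: Ss
⇒ S over [I-1,I-2,II-1,II-2,III-1]: 7 consistent
Z/I-1 un ·: zz
Z/I-2 aff ·: Zz|ZZ
Z/II-1 aff I-1×I-2: Zz
Z/II-2 aff ·: Zz|ZZ
Z/III-1 aff II-1×II-2: Zz|ZZ
⇒ Z over [I-1,I-2,II-1,II-2,III-1]: 8 consistent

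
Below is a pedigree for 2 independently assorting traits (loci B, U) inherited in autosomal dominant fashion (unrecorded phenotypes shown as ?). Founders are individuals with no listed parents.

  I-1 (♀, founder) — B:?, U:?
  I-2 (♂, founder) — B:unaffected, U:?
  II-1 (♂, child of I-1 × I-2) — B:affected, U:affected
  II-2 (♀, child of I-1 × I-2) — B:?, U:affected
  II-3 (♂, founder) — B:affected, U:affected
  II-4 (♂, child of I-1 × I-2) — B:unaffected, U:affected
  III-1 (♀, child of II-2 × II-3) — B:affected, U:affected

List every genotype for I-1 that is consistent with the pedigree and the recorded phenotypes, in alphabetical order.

B/I-1 ? ·: Bb
B/I-2 un ·: bb
B/II-1 aff I-1×I-2: Bb
B/II-2 ? I-1×I-2: bb|Bb
B/II-3 aff ·: Bb|BB
B/II-4 un I-1×I-2: bb
B/III-1 aff II-2×II-3: Bb|BB
⇒ B over [I-1,I-2,II-1,II-2,II-3,II-4,III-1]: 6 consistent
U/I-1 ? ·: uu|Uu|UU
U/I-2 ? ·: uu|Uu|UU
U/II-1 aff I-1×I-2: Uu|UU
U/II-2 aff I-1×I-2: Uu|UU
U/II-3 aff ·: Uu|UU
U/II-4 aff I-1×I-2: Uu|UU
U/III-1 aff II-2×II-3: Uu|UU
⇒ U over [I-1,I-2,II-1,II-2,II-3,II-4,III-1]: 103 consistent

I-1 ∈ {Bb UU, Bb Uu, Bb uu}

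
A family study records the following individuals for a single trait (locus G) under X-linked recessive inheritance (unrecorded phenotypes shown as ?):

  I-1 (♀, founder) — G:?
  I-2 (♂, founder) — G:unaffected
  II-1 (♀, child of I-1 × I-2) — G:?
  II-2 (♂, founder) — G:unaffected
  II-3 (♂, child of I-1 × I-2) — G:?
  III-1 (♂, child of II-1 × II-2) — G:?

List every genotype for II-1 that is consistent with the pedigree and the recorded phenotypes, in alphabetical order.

G/I-1 ? ·: X^GX^G|X^GX^g|X^gX^g
G/I-2 un ·: X^GY
G/II-1 ? I-1×I-2: X^GX^G|X^GX^g
G/II-2 un ·: X^GY
G/II-3 ? I-1×I-2: X^GY|X^gY
G/III-1 ? II-1×II-2: X^GY|X^gY
⇒ G over [I-1,I-2,II-1,II-2,II-3,III-1]: 9 consistent

II-1 ∈ {X^GX^G, X^GX^g}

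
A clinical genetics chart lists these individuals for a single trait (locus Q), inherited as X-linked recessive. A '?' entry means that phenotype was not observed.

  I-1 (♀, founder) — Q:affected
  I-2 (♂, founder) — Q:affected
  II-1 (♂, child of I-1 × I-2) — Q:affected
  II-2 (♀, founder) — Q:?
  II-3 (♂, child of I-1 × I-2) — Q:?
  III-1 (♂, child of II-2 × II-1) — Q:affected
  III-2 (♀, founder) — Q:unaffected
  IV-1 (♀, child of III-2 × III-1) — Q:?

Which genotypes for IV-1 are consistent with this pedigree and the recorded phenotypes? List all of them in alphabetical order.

Q/I-1 aff ·: X^qX^q
Q/I-2 aff ·: X^qY
Q/II-1 aff I-1×I-2: X^qY
Q/II-2 ? ·: X^QX^q|X^qX^q
Q/II-3 ? I-1×I-2: X^qY
Q/III-1 aff II-2×II-1: X^qY
Q/III-2 un ·: X^QX^Q|X^QX^q
Q/IV-1 ? III-2×III-1: X^QX^q|X^qX^q
⇒ Q over [I-1,I-2,II-1,II-2,II-3,III-1,III-2,IV-1]: 6 consistent

IV-1 ∈ {X^QX^q, X^qX^q}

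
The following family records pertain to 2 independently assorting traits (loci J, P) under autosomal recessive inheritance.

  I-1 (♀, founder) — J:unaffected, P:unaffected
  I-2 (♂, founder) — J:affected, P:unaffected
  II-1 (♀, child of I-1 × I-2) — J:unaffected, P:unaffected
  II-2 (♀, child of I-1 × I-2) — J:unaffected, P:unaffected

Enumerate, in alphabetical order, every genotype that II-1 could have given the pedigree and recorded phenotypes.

J/I-1 un ·: JJ|Jj
J/I-2 aff ·: jj
J/II-1 un I-1×I-2: Jj
J/II-2 un I-1×I-2: Jj
⇒ J over [I-1,I-2,II-1,II-2]: 2 consistent
P/I-1 un ·: PP|Pp
P/I-2 un ·: PP|Pp
P/II-1 un I-1×I-2: PP|Pp
P/II-2 un I-1×I-2: PP|Pp
⇒ P over [I-1,I-2,II-1,II-2]: 13 consistent

II-1 ∈ {Jj PP, Jj Pp}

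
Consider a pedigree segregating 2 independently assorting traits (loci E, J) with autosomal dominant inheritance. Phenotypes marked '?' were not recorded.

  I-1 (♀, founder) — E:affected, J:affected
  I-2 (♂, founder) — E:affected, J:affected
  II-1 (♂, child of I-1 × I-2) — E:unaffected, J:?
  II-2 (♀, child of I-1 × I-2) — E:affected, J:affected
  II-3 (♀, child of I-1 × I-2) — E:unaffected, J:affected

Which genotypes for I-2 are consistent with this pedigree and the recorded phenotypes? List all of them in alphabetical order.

E/I-1 aff ·: Ee
E/I-2 aff ·: Ee
E/II-1 un I-1×I-2: ee
E/II-2 aff I-1×I-2: Ee|EE
E/II-3 un I-1×I-2: ee
⇒ E over [I-1,I-2,II-1,II-2,II-3]: 2 consistent
J/I-1 aff ·: Jj|JJ
J/I-2 aff ·: Jj|JJ
J/II-1 ? I-1×I-2: jj|Jj|JJ
J/II-2 aff I-1×I-2: Jj|JJ
J/II-3 aff I-1×I-2: Jj|JJ
⇒ J over [I-1,I-2,II-1,II-2,II-3]: 29 consistent

I-2 ∈ {Ee JJ, Ee Jj}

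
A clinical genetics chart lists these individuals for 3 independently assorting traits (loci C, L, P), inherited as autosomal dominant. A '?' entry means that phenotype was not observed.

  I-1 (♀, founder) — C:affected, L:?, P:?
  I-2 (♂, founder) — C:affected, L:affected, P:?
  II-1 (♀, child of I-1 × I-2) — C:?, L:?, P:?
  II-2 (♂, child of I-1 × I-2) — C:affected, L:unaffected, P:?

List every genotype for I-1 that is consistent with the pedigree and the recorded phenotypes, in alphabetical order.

C/I-1 aff ·: Cc|CC
C/I-2 aff ·: Cc|CC
C/II-1 ? I-1×I-2: cc|Cc|CC
C/II-2 aff I-1×I-2: Cc|CC
⇒ C over [I-1,I-2,II-1,II-2]: 15 consistent
L/I-1 ? ·: ll|Ll
L/I-2 aff ·: Ll
L/II-1 ? I-1×I-2: ll|Ll|LL
L/II-2 un I-1×I-2: ll
⇒ L over [I-1,I-2,II-1,II-2]: 5 consistent
P/I-1 ? ·: pp|Pp|PP
P/I-2 ? ·: pp|Pp|PP
P/II-1 ? I-1×I-2: pp|Pp|PP
P/II-2 ? I-1×I-2: pp|Pp|PP
⇒ P over [I-1,I-2,II-1,II-2]: 29 consistent

I-1 ∈ {CC Ll PP, CC Ll Pp, CC Ll pp, CC ll PP, CC ll Pp, CC ll pp, Cc Ll PP, Cc Ll Pp, Cc Ll pp, Cc ll PP, Cc ll Pp, Cc ll pp}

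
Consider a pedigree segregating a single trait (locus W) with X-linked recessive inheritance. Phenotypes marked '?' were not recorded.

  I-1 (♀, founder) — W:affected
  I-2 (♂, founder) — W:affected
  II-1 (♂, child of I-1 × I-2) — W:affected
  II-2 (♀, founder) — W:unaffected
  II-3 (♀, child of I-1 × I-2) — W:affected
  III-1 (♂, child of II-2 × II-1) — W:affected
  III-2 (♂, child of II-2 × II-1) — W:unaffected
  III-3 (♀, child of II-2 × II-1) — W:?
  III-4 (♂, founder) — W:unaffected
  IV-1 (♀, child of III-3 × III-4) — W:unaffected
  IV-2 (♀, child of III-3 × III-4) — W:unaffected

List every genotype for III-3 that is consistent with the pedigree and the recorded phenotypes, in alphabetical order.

III-3 ∈ {X^WX^w, X^wX^w}

W/I-1 aff ·: X^wX^w
W/I-2 aff ·: X^wY
W/II-1 aff I-1×I-2: X^wY
W/II-2 un ·: X^WX^w
W/II-3 aff I-1×I-2: X^wX^w
W/III-1 aff II-2×II-1: X^wY
W/III-2 un II-2×II-1: X^WY
W/III-3 ? II-2×II-1: X^WX^w|X^wX^w
W/III-4 un ·: X^WY
W/IV-1 un III-3×III-4: X^WX^W|X^WX^w
W/IV-2 un III-3×III-4: X^WX^W|X^WX^w
⇒ W over [I-1,I-2,II-1,II-2,II-3,III-1,III-2,III-3,III-4,IV-1,IV-2]: 5 consistent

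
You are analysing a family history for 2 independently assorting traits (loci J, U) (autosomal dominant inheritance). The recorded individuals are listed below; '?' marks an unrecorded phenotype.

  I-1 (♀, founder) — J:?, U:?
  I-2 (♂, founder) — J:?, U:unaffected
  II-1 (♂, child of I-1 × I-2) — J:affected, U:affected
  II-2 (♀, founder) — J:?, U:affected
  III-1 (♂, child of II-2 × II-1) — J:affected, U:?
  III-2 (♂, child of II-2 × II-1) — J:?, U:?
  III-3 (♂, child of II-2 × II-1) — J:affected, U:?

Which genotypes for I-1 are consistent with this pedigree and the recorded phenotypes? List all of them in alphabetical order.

J/I-1 ? ·: jj|Jj|JJ
J/I-2 ? ·: jj|Jj|JJ
J/II-1 aff I-1×I-2: Jj|JJ
J/II-2 ? ·: jj|Jj|JJ
J/III-1 aff II-2×II-1: Jj|JJ
J/III-2 ? II-2×II-1: jj|Jj|JJ
J/III-3 aff II-2×II-1: Jj|JJ
⇒ J over [I-1,I-2,II-1,II-2,III-1,III-2,III-3]: 194 consistent
U/I-1 ? ·: Uu|UU
U/I-2 un ·: uu
U/II-1 aff I-1×I-2: Uu
U/II-2 aff ·: Uu|UU
U/III-1 ? II-2×II-1: uu|Uu|UU
U/III-2 ? II-2×II-1: uu|Uu|UU
U/III-3 ? II-2×II-1: uu|Uu|UU
⇒ U over [I-1,I-2,II-1,II-2,III-1,III-2,III-3]: 70 consistent

I-1 ∈ {JJ UU, JJ Uu, Jj UU, Jj Uu, jj UU, jj Uu}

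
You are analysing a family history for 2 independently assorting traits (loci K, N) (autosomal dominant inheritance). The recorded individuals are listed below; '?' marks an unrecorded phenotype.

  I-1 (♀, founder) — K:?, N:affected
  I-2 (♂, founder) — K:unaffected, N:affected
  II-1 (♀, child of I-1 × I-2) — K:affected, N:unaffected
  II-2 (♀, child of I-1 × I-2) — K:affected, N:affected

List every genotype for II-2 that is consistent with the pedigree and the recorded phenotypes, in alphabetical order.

II-2 ∈ {Kk NN, Kk Nn}

K/I-1 ? ·: Kk|KK
K/I-2 un ·: kk
K/II-1 aff I-1×I-2: Kk
K/II-2 aff I-1×I-2: Kk
⇒ K over [I-1,I-2,II-1,II-2]: 2 consistent
N/I-1 aff ·: Nn
N/I-2 aff ·: Nn
N/II-1 un I-1×I-2: nn
N/II-2 aff I-1×I-2: Nn|NN
⇒ N over [I-1,I-2,II-1,II-2]: 2 consistent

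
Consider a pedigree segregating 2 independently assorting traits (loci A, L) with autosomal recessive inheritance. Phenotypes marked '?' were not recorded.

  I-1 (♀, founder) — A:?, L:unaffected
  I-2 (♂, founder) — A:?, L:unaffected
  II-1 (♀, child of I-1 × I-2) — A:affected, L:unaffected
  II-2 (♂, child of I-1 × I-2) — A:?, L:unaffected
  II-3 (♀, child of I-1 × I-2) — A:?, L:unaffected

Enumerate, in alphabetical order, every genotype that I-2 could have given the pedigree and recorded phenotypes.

I-2 ∈ {Aa LL, Aa Ll, aa LL, aa Ll}

A/I-1 ? ·: Aa|aa
A/I-2 ? ·: Aa|aa
A/II-1 aff I-1×I-2: aa
A/II-2 ? I-1×I-2: AA|Aa|aa
A/II-3 ? I-1×I-2: AA|Aa|aa
⇒ A over [I-1,I-2,II-1,II-2,II-3]: 18 consistent
L/I-1 un ·: LL|Ll
L/I-2 un ·: LL|Ll
L/II-1 un I-1×I-2: LL|Ll
L/II-2 un I-1×I-2: LL|Ll
L/II-3 un I-1×I-2: LL|Ll
⇒ L over [I-1,I-2,II-1,II-2,II-3]: 25 consistent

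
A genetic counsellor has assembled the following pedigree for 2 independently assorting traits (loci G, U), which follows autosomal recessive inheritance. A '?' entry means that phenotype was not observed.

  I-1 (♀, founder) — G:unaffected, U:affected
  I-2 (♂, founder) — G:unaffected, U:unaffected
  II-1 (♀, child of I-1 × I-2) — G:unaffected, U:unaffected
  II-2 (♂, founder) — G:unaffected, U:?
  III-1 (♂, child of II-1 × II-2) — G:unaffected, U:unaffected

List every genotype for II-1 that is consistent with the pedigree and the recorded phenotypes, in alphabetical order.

G/I-1 un ·: GG|Gg
G/I-2 un ·: GG|Gg
G/II-1 un I-1×I-2: GG|Gg
G/II-2 un ·: GG|Gg
G/III-1 un II-1×II-2: GG|Gg
⇒ G over [I-1,I-2,II-1,II-2,III-1]: 24 consistent
U/I-1 aff ·: uu
U/I-2 un ·: UU|Uu
U/II-1 un I-1×I-2: Uu
U/II-2 ? ·: UU|Uu|uu
U/III-1 un II-1×II-2: UU|Uu
⇒ U over [I-1,I-2,II-1,II-2,III-1]: 10 consistent

II-1 ∈ {GG Uu, Gg Uu}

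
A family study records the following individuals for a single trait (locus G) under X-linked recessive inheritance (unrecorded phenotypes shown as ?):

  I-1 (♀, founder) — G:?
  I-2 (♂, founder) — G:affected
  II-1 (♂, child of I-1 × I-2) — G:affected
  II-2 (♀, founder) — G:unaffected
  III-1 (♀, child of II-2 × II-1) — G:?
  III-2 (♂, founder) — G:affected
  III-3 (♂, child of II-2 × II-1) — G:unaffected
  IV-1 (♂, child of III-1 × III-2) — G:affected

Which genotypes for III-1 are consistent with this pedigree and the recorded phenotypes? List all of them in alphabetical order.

III-1 ∈ {X^GX^g, X^gX^g}

G/I-1 ? ·: X^GX^g|X^gX^g
G/I-2 aff ·: X^gY
G/II-1 aff I-1×I-2: X^gY
G/II-2 un ·: X^GX^G|X^GX^g
G/III-1 ? II-2×II-1: X^GX^g|X^gX^g
G/III-2 aff ·: X^gY
G/III-3 un II-2×II-1: X^GY
G/IV-1 aff III-1×III-2: X^gY
⇒ G over [I-1,I-2,II-1,II-2,III-1,III-2,III-3,IV-1]: 6 consistent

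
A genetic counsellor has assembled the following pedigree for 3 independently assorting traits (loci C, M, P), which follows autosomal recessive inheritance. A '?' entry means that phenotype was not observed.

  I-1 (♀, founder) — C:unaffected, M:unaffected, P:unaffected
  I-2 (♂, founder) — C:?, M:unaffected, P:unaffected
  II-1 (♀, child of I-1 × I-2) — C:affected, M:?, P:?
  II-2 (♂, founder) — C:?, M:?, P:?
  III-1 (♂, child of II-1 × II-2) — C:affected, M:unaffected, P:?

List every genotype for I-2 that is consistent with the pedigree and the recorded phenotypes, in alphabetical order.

C/I-1 un ·: Cc
C/I-2 ? ·: Cc|cc
C/II-1 aff I-1×I-2: cc
C/II-2 ? ·: Cc|cc
C/III-1 aff II-1×II-2: cc
⇒ C over [I-1,I-2,II-1,II-2,III-1]: 4 consistent
M/I-1 un ·: MM|Mm
M/I-2 un ·: MM|Mm
M/II-1 ? I-1×I-2: MM|Mm|mm
M/II-2 ? ·: MM|Mm|mm
M/III-1 un II-1×II-2: MM|Mm
⇒ M over [I-1,I-2,II-1,II-2,III-1]: 33 consistent
P/I-1 un ·: PP|Pp
P/I-2 un ·: PP|Pp
P/II-1 ? I-1×I-2: PP|Pp|pp
P/II-2 ? ·: PP|Pp|pp
P/III-1 ? II-1×II-2: PP|Pp|pp
⇒ P over [I-1,I-2,II-1,II-2,III-1]: 41 consistent

I-2 ∈ {Cc MM PP, Cc MM Pp, Cc Mm PP, Cc Mm Pp, cc MM PP, cc MM Pp, cc Mm PP, cc Mm Pp}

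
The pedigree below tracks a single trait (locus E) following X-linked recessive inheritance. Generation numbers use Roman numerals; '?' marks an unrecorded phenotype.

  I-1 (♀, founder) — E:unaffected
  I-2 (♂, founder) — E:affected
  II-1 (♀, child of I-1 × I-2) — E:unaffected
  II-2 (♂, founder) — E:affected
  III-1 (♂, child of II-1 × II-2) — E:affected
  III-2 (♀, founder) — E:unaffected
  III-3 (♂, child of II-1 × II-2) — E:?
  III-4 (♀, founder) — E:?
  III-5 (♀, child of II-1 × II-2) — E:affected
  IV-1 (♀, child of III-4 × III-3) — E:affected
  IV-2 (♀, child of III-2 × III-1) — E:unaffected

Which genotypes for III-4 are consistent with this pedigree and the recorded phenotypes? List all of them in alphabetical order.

E/I-1 un ·: X^EX^E|X^EX^e
E/I-2 aff ·: X^eY
E/II-1 un I-1×I-2: X^EX^e
E/II-2 aff ·: X^eY
E/III-1 aff II-1×II-2: X^eY
E/III-2 un ·: X^EX^E|X^EX^e
E/III-3 ? II-1×II-2: X^eY
E/III-4 ? ·: X^EX^e|X^eX^e
E/III-5 aff II-1×II-2: X^eX^e
E/IV-1 aff III-4×III-3: X^eX^e
E/IV-2 un III-2×III-1: X^EX^e
⇒ E over [I-1,I-2,II-1,II-2,III-1,III-2,III-3,III-4,III-5,IV-1,IV-2]: 8 consistent

III-4 ∈ {X^EX^e, X^eX^e}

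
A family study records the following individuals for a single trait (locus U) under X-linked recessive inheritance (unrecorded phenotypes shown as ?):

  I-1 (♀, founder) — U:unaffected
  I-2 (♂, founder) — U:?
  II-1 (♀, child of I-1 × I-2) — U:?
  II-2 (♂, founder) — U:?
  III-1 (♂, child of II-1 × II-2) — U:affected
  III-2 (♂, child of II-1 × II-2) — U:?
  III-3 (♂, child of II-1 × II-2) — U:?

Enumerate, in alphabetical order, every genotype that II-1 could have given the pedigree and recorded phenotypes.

U/I-1 un ·: X^UX^U|X^UX^u
U/I-2 ? ·: X^UY|X^uY
U/II-1 ? I-1×I-2: X^UX^u|X^uX^u
U/II-2 ? ·: X^UY|X^uY
U/III-1 aff II-1×II-2: X^uY
U/III-2 ? II-1×II-2: X^UY|X^uY
U/III-3 ? II-1×II-2: X^UY|X^uY
⇒ U over [I-1,I-2,II-1,II-2,III-1,III-2,III-3]: 26 consistent

II-1 ∈ {X^UX^u, X^uX^u}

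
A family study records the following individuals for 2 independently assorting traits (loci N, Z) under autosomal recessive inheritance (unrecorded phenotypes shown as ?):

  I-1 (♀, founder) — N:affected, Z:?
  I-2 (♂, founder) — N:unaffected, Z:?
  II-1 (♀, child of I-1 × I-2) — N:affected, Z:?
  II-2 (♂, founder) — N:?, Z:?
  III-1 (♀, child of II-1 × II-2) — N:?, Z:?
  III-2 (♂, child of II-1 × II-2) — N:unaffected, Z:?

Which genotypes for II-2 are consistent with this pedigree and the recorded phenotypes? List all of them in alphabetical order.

II-2 ∈ {NN ZZ, NN Zz, NN zz, Nn ZZ, Nn Zz, Nn zz}

N/I-1 aff ·: nn
N/I-2 un ·: Nn
N/II-1 aff I-1×I-2: nn
N/II-2 ? ·: NN|Nn
N/III-1 ? II-1×II-2: Nn|nn
N/III-2 un II-1×II-2: Nn
⇒ N over [I-1,I-2,II-1,II-2,III-1,III-2]: 3 consistent
Z/I-1 ? ·: ZZ|Zz|zz
Z/I-2 ? ·: ZZ|Zz|zz
Z/II-1 ? I-1×I-2: ZZ|Zz|zz
Z/II-2 ? ·: ZZ|Zz|zz
Z/III-1 ? II-1×II-2: ZZ|Zz|zz
Z/III-2 ? II-1×II-2: ZZ|Zz|zz
⇒ Z over [I-1,I-2,II-1,II-2,III-1,III-2]: 167 consistent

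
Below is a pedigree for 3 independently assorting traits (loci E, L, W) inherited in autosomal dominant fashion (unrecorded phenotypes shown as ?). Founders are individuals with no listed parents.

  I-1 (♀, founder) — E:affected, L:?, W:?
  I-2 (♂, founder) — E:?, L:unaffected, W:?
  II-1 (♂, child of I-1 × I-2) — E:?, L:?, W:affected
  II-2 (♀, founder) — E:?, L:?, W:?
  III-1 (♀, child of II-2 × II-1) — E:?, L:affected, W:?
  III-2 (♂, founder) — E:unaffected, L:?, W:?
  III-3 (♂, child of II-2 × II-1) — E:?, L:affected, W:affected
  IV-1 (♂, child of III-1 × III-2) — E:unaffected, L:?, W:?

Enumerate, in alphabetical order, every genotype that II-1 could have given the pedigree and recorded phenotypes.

E/I-1 aff ·: Ee|EE
E/I-2 ? ·: ee|Ee|EE
E/II-1 ? I-1×I-2: ee|Ee|EE
E/II-2 ? ·: ee|Ee|EE
E/III-1 ? II-2×II-1: ee|Ee
E/III-2 un ·: ee
E/III-3 ? II-2×II-1: ee|Ee|EE
E/IV-1 un III-1×III-2: ee
⇒ E over [I-1,I-2,II-1,II-2,III-1,III-2,III-3,IV-1]: 84 consistent
L/I-1 ? ·: ll|Ll|LL
L/I-2 un ·: ll
L/II-1 ? I-1×I-2: ll|Ll
L/II-2 ? ·: ll|Ll|LL
L/III-1 aff II-2×II-1: Ll|LL
L/III-2 ? ·: ll|Ll|LL
L/III-3 aff II-2×II-1: Ll|LL
L/IV-1 ? III-1×III-2: ll|Ll|LL
⇒ L over [I-1,I-2,II-1,II-2,III-1,III-2,III-3,IV-1]: 130 consistent
W/I-1 ? ·: ww|Ww|WW
W/I-2 ? ·: ww|Ww|WW
W/II-1 aff I-1×I-2: Ww|WW
W/II-2 ? ·: ww|Ww|WW
W/III-1 ? II-2×II-1: ww|Ww|WW
W/III-2 ? ·: ww|Ww|WW
W/III-3 aff II-2×II-1: Ww|WW
W/IV-1 ? III-1×III-2: ww|Ww|WW
⇒ W over [I-1,I-2,II-1,II-2,III-1,III-2,III-3,IV-1]: 573 consistent

II-1 ∈ {EE Ll WW, EE Ll Ww, EE ll WW, EE ll Ww, Ee Ll WW, Ee Ll Ww, Ee ll WW, Ee ll Ww, ee Ll WW, ee Ll Ww, ee ll WW, ee ll Ww}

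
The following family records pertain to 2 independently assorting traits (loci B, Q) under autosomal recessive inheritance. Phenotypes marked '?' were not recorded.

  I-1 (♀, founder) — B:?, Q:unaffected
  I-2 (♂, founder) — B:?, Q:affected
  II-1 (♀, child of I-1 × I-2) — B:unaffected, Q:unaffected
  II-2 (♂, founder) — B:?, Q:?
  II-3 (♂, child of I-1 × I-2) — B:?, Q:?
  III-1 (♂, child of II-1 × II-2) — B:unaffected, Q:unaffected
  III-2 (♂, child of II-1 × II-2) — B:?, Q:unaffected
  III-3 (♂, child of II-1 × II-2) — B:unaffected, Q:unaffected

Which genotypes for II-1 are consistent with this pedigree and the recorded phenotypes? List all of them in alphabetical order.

II-1 ∈ {BB Qq, Bb Qq}

B/I-1 ? ·: BB|Bb|bb
B/I-2 ? ·: BB|Bb|bb
B/II-1 un I-1×I-2: BB|Bb
B/II-2 ? ·: BB|Bb|bb
B/II-3 ? I-1×I-2: BB|Bb|bb
B/III-1 un II-1×II-2: BB|Bb
B/III-2 ? II-1×II-2: BB|Bb|bb
B/III-3 un II-1×II-2: BB|Bb
⇒ B over [I-1,I-2,II-1,II-2,II-3,III-1,III-2,III-3]: 366 consistent
Q/I-1 un ·: QQ|Qq
Q/I-2 aff ·: qq
Q/II-1 un I-1×I-2: Qq
Q/II-2 ? ·: QQ|Qq|qq
Q/II-3 ? I-1×I-2: Qq|qq
Q/III-1 un II-1×II-2: QQ|Qq
Q/III-2 un II-1×II-2: QQ|Qq
Q/III-3 un II-1×II-2: QQ|Qq
⇒ Q over [I-1,I-2,II-1,II-2,II-3,III-1,III-2,III-3]: 51 consistent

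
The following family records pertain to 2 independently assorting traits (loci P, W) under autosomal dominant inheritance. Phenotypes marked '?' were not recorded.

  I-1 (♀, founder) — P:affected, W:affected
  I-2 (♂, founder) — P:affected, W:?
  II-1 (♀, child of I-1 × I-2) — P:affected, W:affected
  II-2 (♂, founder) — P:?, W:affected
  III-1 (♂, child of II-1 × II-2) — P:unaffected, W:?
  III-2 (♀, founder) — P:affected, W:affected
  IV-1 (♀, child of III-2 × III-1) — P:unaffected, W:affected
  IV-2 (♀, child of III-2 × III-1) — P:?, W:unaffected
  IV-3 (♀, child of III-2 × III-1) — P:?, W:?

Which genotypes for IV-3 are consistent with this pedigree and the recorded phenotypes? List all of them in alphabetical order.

IV-3 ∈ {Pp WW, Pp Ww, Pp ww, pp WW, pp Ww, pp ww}

P/I-1 aff ·: Pp|PP
P/I-2 aff ·: Pp|PP
P/II-1 aff I-1×I-2: Pp
P/II-2 ? ·: pp|Pp
P/III-1 un II-1×II-2: pp
P/III-2 aff ·: Pp
P/IV-1 un III-2×III-1: pp
P/IV-2 ? III-2×III-1: pp|Pp
P/IV-3 ? III-2×III-1: pp|Pp
⇒ P over [I-1,I-2,II-1,II-2,III-1,III-2,IV-1,IV-2,IV-3]: 24 consistent
W/I-1 aff ·: Ww|WW
W/I-2 ? ·: ww|Ww|WW
W/II-1 aff I-1×I-2: Ww|WW
W/II-2 aff ·: Ww|WW
W/III-1 ? II-1×II-2: ww|Ww
W/III-2 aff ·: Ww
W/IV-1 aff III-2×III-1: Ww|WW
W/IV-2 un III-2×III-1: ww
W/IV-3 ? III-2×III-1: ww|Ww|WW
⇒ W over [I-1,I-2,II-1,II-2,III-1,III-2,IV-1,IV-2,IV-3]: 94 consistent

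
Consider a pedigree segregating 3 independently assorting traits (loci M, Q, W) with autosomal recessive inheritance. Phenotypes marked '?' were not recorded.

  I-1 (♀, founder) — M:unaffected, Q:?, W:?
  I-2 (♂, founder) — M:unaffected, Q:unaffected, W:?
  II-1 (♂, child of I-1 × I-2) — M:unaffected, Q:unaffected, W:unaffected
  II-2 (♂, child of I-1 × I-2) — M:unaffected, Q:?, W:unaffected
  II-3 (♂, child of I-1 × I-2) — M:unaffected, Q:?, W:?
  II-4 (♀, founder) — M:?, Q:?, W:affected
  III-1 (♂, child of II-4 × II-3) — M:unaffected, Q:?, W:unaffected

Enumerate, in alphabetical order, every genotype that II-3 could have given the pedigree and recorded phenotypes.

II-3 ∈ {MM QQ WW, MM QQ Ww, MM Qq WW, MM Qq Ww, MM qq WW, MM qq Ww, Mm QQ WW, Mm QQ Ww, Mm Qq WW, Mm Qq Ww, Mm qq WW, Mm qq Ww}

M/I-1 un ·: MM|Mm
M/I-2 un ·: MM|Mm
M/II-1 un I-1×I-2: MM|Mm
M/II-2 un I-1×I-2: MM|Mm
M/II-3 un I-1×I-2: MM|Mm
M/II-4 ? ·: MM|Mm|mm
M/III-1 un II-4×II-3: MM|Mm
⇒ M over [I-1,I-2,II-1,II-2,II-3,II-4,III-1]: 112 consistent
Q/I-1 ? ·: QQ|Qq|qq
Q/I-2 un ·: QQ|Qq
Q/II-1 un I-1×I-2: QQ|Qq
Q/II-2 ? I-1×I-2: QQ|Qq|qq
Q/II-3 ? I-1×I-2: QQ|Qq|qq
Q/II-4 ? ·: QQ|Qq|qq
Q/III-1 ? II-4×II-3: QQ|Qq|qq
⇒ Q over [I-1,I-2,II-1,II-2,II-3,II-4,III-1]: 211 consistent
W/I-1 ? ·: WW|Ww|ww
W/I-2 ? ·: WW|Ww|ww
W/II-1 un I-1×I-2: WW|Ww
W/II-2 un I-1×I-2: WW|Ww
W/II-3 ? I-1×I-2: WW|Ww
W/II-4 aff ·: ww
W/III-1 un II-4×II-3: Ww
⇒ W over [I-1,I-2,II-1,II-2,II-3,II-4,III-1]: 29 consistent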